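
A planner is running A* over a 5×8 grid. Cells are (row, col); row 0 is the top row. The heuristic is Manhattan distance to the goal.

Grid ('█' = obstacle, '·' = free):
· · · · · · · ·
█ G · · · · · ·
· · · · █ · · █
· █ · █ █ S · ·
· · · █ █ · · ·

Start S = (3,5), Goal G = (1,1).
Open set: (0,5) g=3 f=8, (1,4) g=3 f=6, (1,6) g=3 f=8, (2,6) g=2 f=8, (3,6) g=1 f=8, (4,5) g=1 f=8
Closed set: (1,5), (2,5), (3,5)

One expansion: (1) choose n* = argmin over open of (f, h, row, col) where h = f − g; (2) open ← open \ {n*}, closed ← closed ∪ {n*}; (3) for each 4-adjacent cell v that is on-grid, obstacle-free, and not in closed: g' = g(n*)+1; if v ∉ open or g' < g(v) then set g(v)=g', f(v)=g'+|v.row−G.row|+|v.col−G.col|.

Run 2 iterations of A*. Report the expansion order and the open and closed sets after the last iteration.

order=[(1,4) → (1,3)]; open=[(0,3) g=5 f=8, (0,4) g=4 f=8, (0,5) g=3 f=8, (1,2) g=5 f=6, (1,6) g=3 f=8, (2,3) g=5 f=8, (2,6) g=2 f=8, (3,6) g=1 f=8, (4,5) g=1 f=8]; closed=[(1,3), (1,4), (1,5), (2,5), (3,5)]

step 1: expand (1,4) (f=6, h=3) → closed; open now [(0,4) g=4 f=8, (0,5) g=3 f=8, (1,3) g=4 f=6, (1,6) g=3 f=8, (2,6) g=2 f=8, (3,6) g=1 f=8, (4,5) g=1 f=8]
step 2: expand (1,3) (f=6, h=2) → closed; open now [(0,3) g=5 f=8, (0,4) g=4 f=8, (0,5) g=3 f=8, (1,2) g=5 f=6, (1,6) g=3 f=8, (2,3) g=5 f=8, (2,6) g=2 f=8, (3,6) g=1 f=8, (4,5) g=1 f=8]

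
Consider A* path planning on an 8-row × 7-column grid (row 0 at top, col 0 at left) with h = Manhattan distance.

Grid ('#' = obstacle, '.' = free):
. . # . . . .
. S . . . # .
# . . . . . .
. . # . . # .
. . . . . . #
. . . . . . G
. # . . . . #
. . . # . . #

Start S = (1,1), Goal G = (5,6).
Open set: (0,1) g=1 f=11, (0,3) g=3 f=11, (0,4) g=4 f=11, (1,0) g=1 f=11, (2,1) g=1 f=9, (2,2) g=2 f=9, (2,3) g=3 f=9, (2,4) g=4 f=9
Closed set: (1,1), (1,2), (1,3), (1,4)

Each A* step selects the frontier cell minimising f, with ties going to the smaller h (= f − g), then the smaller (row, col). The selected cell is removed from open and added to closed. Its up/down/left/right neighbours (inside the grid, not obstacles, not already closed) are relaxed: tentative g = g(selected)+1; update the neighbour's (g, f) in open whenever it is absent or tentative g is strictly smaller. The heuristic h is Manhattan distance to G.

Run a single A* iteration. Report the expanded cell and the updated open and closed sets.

step 1: expand (2,4) (f=9, h=5) → closed; open now [(0,1) g=1 f=11, (0,3) g=3 f=11, (0,4) g=4 f=11, (1,0) g=1 f=11, (2,1) g=1 f=9, (2,2) g=2 f=9, (2,3) g=3 f=9, (2,5) g=5 f=9, (3,4) g=5 f=9]

expanded=(2,4); open=[(0,1) g=1 f=11, (0,3) g=3 f=11, (0,4) g=4 f=11, (1,0) g=1 f=11, (2,1) g=1 f=9, (2,2) g=2 f=9, (2,3) g=3 f=9, (2,5) g=5 f=9, (3,4) g=5 f=9]; closed=[(1,1), (1,2), (1,3), (1,4), (2,4)]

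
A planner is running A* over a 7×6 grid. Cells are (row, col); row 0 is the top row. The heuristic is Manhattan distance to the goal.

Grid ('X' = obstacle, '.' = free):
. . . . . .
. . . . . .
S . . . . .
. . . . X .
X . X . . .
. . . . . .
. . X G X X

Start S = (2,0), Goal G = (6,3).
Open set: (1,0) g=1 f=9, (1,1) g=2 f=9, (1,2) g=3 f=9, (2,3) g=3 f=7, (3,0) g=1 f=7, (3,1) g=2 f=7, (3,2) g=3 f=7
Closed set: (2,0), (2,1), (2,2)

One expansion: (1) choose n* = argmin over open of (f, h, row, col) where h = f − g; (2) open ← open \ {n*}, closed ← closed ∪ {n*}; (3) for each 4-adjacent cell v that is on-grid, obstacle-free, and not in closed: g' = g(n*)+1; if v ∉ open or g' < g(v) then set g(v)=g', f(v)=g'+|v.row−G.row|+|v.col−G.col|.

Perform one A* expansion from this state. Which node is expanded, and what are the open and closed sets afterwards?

step 1: expand (2,3) (f=7, h=4) → closed; open now [(1,0) g=1 f=9, (1,1) g=2 f=9, (1,2) g=3 f=9, (1,3) g=4 f=9, (2,4) g=4 f=9, (3,0) g=1 f=7, (3,1) g=2 f=7, (3,2) g=3 f=7, (3,3) g=4 f=7]

expanded=(2,3); open=[(1,0) g=1 f=9, (1,1) g=2 f=9, (1,2) g=3 f=9, (1,3) g=4 f=9, (2,4) g=4 f=9, (3,0) g=1 f=7, (3,1) g=2 f=7, (3,2) g=3 f=7, (3,3) g=4 f=7]; closed=[(2,0), (2,1), (2,2), (2,3)]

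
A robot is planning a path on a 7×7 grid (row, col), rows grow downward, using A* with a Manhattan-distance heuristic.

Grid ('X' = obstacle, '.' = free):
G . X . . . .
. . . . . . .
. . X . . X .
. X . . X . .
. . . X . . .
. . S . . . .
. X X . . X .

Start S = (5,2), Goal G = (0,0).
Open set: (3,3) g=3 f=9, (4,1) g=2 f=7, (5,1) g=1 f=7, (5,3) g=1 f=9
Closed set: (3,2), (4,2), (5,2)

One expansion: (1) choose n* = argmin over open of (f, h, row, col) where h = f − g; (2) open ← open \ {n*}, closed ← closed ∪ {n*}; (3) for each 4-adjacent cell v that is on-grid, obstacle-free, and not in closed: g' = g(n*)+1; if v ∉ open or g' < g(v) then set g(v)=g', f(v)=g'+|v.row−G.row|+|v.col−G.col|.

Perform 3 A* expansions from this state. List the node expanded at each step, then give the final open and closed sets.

step 1: expand (4,1) (f=7, h=5) → closed; open now [(3,3) g=3 f=9, (4,0) g=3 f=7, (5,1) g=1 f=7, (5,3) g=1 f=9]
step 2: expand (4,0) (f=7, h=4) → closed; open now [(3,0) g=4 f=7, (3,3) g=3 f=9, (5,0) g=4 f=9, (5,1) g=1 f=7, (5,3) g=1 f=9]
step 3: expand (3,0) (f=7, h=3) → closed; open now [(2,0) g=5 f=7, (3,3) g=3 f=9, (5,0) g=4 f=9, (5,1) g=1 f=7, (5,3) g=1 f=9]

order=[(4,1) → (4,0) → (3,0)]; open=[(2,0) g=5 f=7, (3,3) g=3 f=9, (5,0) g=4 f=9, (5,1) g=1 f=7, (5,3) g=1 f=9]; closed=[(3,0), (3,2), (4,0), (4,1), (4,2), (5,2)]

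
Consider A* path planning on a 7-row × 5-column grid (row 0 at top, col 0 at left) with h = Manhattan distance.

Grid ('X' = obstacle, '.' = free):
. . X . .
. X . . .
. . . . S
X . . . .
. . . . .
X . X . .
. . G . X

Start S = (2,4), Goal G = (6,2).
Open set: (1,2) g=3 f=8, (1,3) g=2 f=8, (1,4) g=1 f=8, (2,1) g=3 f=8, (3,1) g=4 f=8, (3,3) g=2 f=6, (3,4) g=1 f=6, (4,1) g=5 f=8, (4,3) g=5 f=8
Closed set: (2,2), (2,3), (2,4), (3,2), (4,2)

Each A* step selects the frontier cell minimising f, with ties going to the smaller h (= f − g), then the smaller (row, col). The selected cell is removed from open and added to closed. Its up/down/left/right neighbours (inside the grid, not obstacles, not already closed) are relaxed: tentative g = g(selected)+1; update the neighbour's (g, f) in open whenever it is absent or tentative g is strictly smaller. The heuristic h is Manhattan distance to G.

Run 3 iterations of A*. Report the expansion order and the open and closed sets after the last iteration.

step 1: expand (3,3) (f=6, h=4) → closed; open now [(1,2) g=3 f=8, (1,3) g=2 f=8, (1,4) g=1 f=8, (2,1) g=3 f=8, (3,1) g=4 f=8, (3,4) g=1 f=6, (4,1) g=5 f=8, (4,3) g=3 f=6]
step 2: expand (4,3) (f=6, h=3) → closed; open now [(1,2) g=3 f=8, (1,3) g=2 f=8, (1,4) g=1 f=8, (2,1) g=3 f=8, (3,1) g=4 f=8, (3,4) g=1 f=6, (4,1) g=5 f=8, (4,4) g=4 f=8, (5,3) g=4 f=6]
step 3: expand (5,3) (f=6, h=2) → closed; open now [(1,2) g=3 f=8, (1,3) g=2 f=8, (1,4) g=1 f=8, (2,1) g=3 f=8, (3,1) g=4 f=8, (3,4) g=1 f=6, (4,1) g=5 f=8, (4,4) g=4 f=8, (5,4) g=5 f=8, (6,3) g=5 f=6]

order=[(3,3) → (4,3) → (5,3)]; open=[(1,2) g=3 f=8, (1,3) g=2 f=8, (1,4) g=1 f=8, (2,1) g=3 f=8, (3,1) g=4 f=8, (3,4) g=1 f=6, (4,1) g=5 f=8, (4,4) g=4 f=8, (5,4) g=5 f=8, (6,3) g=5 f=6]; closed=[(2,2), (2,3), (2,4), (3,2), (3,3), (4,2), (4,3), (5,3)]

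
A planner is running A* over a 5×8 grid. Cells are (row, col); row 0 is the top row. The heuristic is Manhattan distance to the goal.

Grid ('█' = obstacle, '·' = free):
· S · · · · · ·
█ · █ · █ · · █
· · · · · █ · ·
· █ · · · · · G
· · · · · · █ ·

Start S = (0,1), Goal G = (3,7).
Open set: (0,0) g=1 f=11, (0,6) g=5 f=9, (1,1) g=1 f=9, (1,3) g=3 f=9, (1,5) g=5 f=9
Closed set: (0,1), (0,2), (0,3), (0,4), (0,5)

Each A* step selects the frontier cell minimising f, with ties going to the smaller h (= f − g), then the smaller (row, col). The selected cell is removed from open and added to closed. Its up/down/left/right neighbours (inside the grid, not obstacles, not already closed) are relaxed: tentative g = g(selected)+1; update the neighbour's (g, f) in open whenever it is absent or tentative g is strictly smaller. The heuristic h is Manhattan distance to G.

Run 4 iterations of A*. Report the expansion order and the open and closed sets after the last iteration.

step 1: expand (0,6) (f=9, h=4) → closed; open now [(0,0) g=1 f=11, (0,7) g=6 f=9, (1,1) g=1 f=9, (1,3) g=3 f=9, (1,5) g=5 f=9, (1,6) g=6 f=9]
step 2: expand (0,7) (f=9, h=3) → closed; open now [(0,0) g=1 f=11, (1,1) g=1 f=9, (1,3) g=3 f=9, (1,5) g=5 f=9, (1,6) g=6 f=9]
step 3: expand (1,6) (f=9, h=3) → closed; open now [(0,0) g=1 f=11, (1,1) g=1 f=9, (1,3) g=3 f=9, (1,5) g=5 f=9, (2,6) g=7 f=9]
step 4: expand (2,6) (f=9, h=2) → closed; open now [(0,0) g=1 f=11, (1,1) g=1 f=9, (1,3) g=3 f=9, (1,5) g=5 f=9, (2,7) g=8 f=9, (3,6) g=8 f=9]

order=[(0,6) → (0,7) → (1,6) → (2,6)]; open=[(0,0) g=1 f=11, (1,1) g=1 f=9, (1,3) g=3 f=9, (1,5) g=5 f=9, (2,7) g=8 f=9, (3,6) g=8 f=9]; closed=[(0,1), (0,2), (0,3), (0,4), (0,5), (0,6), (0,7), (1,6), (2,6)]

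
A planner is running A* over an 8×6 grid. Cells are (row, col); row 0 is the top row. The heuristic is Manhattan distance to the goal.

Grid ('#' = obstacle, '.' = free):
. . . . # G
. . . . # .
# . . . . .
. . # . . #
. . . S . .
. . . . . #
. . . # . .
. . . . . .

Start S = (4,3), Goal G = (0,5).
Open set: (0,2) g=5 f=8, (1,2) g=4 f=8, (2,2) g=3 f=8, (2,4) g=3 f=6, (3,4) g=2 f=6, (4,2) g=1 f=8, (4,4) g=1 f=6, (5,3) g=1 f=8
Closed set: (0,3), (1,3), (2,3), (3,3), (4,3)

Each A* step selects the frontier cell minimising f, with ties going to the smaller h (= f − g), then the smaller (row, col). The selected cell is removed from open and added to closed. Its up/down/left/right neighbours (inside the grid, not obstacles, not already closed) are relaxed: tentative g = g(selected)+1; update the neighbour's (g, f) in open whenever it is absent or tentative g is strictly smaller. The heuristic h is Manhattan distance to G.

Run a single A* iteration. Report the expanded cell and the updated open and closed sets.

expanded=(2,4); open=[(0,2) g=5 f=8, (1,2) g=4 f=8, (2,2) g=3 f=8, (2,5) g=4 f=6, (3,4) g=2 f=6, (4,2) g=1 f=8, (4,4) g=1 f=6, (5,3) g=1 f=8]; closed=[(0,3), (1,3), (2,3), (2,4), (3,3), (4,3)]

step 1: expand (2,4) (f=6, h=3) → closed; open now [(0,2) g=5 f=8, (1,2) g=4 f=8, (2,2) g=3 f=8, (2,5) g=4 f=6, (3,4) g=2 f=6, (4,2) g=1 f=8, (4,4) g=1 f=6, (5,3) g=1 f=8]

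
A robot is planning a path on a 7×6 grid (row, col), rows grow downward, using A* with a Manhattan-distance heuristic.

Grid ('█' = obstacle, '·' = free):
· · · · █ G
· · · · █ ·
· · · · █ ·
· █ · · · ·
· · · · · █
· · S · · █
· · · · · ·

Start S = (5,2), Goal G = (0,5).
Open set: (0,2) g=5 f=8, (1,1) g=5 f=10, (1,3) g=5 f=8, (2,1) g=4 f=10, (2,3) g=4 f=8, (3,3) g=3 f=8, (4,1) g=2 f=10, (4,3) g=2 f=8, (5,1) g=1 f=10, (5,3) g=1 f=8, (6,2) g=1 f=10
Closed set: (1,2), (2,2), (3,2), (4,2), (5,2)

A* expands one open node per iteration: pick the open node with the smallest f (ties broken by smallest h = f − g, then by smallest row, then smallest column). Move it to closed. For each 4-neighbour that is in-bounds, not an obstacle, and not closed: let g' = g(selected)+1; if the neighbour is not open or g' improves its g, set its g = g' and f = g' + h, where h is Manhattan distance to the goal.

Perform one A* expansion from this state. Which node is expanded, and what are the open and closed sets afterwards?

expanded=(0,2); open=[(0,1) g=6 f=10, (0,3) g=6 f=8, (1,1) g=5 f=10, (1,3) g=5 f=8, (2,1) g=4 f=10, (2,3) g=4 f=8, (3,3) g=3 f=8, (4,1) g=2 f=10, (4,3) g=2 f=8, (5,1) g=1 f=10, (5,3) g=1 f=8, (6,2) g=1 f=10]; closed=[(0,2), (1,2), (2,2), (3,2), (4,2), (5,2)]

step 1: expand (0,2) (f=8, h=3) → closed; open now [(0,1) g=6 f=10, (0,3) g=6 f=8, (1,1) g=5 f=10, (1,3) g=5 f=8, (2,1) g=4 f=10, (2,3) g=4 f=8, (3,3) g=3 f=8, (4,1) g=2 f=10, (4,3) g=2 f=8, (5,1) g=1 f=10, (5,3) g=1 f=8, (6,2) g=1 f=10]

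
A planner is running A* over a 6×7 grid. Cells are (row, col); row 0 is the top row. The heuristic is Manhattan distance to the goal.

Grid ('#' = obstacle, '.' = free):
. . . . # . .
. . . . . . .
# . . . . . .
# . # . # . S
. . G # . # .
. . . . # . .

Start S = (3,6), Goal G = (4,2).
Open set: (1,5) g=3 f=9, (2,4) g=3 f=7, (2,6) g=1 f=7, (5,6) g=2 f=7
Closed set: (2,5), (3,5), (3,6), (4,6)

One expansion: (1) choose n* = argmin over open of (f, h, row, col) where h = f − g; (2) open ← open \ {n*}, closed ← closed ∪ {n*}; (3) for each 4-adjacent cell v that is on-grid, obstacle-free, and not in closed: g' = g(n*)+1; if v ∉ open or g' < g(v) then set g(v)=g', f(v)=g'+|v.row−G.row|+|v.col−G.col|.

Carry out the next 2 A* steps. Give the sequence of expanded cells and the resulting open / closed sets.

step 1: expand (2,4) (f=7, h=4) → closed; open now [(1,4) g=4 f=9, (1,5) g=3 f=9, (2,3) g=4 f=7, (2,6) g=1 f=7, (5,6) g=2 f=7]
step 2: expand (2,3) (f=7, h=3) → closed; open now [(1,3) g=5 f=9, (1,4) g=4 f=9, (1,5) g=3 f=9, (2,2) g=5 f=7, (2,6) g=1 f=7, (3,3) g=5 f=7, (5,6) g=2 f=7]

order=[(2,4) → (2,3)]; open=[(1,3) g=5 f=9, (1,4) g=4 f=9, (1,5) g=3 f=9, (2,2) g=5 f=7, (2,6) g=1 f=7, (3,3) g=5 f=7, (5,6) g=2 f=7]; closed=[(2,3), (2,4), (2,5), (3,5), (3,6), (4,6)]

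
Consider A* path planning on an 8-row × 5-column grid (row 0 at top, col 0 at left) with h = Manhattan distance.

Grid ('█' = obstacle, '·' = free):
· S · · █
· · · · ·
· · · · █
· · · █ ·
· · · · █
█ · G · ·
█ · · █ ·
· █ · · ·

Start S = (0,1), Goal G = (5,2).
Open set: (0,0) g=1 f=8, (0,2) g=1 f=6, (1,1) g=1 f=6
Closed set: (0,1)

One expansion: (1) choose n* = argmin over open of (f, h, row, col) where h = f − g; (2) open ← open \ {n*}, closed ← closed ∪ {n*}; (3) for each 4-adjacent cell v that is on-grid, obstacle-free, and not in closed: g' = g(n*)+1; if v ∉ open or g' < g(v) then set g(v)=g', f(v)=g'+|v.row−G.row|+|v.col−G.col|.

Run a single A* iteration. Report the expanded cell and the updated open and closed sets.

expanded=(0,2); open=[(0,0) g=1 f=8, (0,3) g=2 f=8, (1,1) g=1 f=6, (1,2) g=2 f=6]; closed=[(0,1), (0,2)]

step 1: expand (0,2) (f=6, h=5) → closed; open now [(0,0) g=1 f=8, (0,3) g=2 f=8, (1,1) g=1 f=6, (1,2) g=2 f=6]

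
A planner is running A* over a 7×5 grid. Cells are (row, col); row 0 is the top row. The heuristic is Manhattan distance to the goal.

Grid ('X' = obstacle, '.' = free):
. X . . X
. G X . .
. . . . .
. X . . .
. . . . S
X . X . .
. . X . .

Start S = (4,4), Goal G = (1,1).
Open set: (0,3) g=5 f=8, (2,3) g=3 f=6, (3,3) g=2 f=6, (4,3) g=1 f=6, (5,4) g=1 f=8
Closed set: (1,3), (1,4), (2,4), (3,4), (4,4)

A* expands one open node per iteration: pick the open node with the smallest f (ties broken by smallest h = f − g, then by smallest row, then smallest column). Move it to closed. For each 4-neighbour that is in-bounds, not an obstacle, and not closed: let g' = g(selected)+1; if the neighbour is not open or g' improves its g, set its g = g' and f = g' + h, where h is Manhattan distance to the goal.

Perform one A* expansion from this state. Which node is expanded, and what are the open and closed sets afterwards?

expanded=(2,3); open=[(0,3) g=5 f=8, (2,2) g=4 f=6, (3,3) g=2 f=6, (4,3) g=1 f=6, (5,4) g=1 f=8]; closed=[(1,3), (1,4), (2,3), (2,4), (3,4), (4,4)]

step 1: expand (2,3) (f=6, h=3) → closed; open now [(0,3) g=5 f=8, (2,2) g=4 f=6, (3,3) g=2 f=6, (4,3) g=1 f=6, (5,4) g=1 f=8]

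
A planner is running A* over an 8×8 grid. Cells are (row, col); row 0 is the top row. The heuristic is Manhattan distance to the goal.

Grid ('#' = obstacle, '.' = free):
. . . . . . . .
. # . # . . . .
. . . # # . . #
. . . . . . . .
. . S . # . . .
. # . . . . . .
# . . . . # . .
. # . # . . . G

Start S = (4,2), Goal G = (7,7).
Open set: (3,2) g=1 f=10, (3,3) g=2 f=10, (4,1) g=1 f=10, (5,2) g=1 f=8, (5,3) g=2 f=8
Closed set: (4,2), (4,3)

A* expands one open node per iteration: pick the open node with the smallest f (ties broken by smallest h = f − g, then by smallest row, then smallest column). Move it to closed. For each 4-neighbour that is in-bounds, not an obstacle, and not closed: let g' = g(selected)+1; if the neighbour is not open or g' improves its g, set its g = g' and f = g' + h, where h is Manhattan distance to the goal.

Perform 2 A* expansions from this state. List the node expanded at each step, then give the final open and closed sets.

step 1: expand (5,3) (f=8, h=6) → closed; open now [(3,2) g=1 f=10, (3,3) g=2 f=10, (4,1) g=1 f=10, (5,2) g=1 f=8, (5,4) g=3 f=8, (6,3) g=3 f=8]
step 2: expand (5,4) (f=8, h=5) → closed; open now [(3,2) g=1 f=10, (3,3) g=2 f=10, (4,1) g=1 f=10, (5,2) g=1 f=8, (5,5) g=4 f=8, (6,3) g=3 f=8, (6,4) g=4 f=8]

order=[(5,3) → (5,4)]; open=[(3,2) g=1 f=10, (3,3) g=2 f=10, (4,1) g=1 f=10, (5,2) g=1 f=8, (5,5) g=4 f=8, (6,3) g=3 f=8, (6,4) g=4 f=8]; closed=[(4,2), (4,3), (5,3), (5,4)]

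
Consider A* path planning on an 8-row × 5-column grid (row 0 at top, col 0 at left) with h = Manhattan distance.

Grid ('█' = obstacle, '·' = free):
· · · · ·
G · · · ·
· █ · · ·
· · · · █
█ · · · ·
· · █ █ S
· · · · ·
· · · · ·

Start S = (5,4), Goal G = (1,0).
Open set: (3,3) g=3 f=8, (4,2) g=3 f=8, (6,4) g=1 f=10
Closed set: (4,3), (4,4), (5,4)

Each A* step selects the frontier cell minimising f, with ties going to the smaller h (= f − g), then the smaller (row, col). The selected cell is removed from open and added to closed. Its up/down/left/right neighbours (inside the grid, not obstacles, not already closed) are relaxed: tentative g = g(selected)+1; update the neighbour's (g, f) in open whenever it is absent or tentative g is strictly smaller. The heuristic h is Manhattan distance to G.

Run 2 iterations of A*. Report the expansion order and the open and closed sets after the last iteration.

step 1: expand (3,3) (f=8, h=5) → closed; open now [(2,3) g=4 f=8, (3,2) g=4 f=8, (4,2) g=3 f=8, (6,4) g=1 f=10]
step 2: expand (2,3) (f=8, h=4) → closed; open now [(1,3) g=5 f=8, (2,2) g=5 f=8, (2,4) g=5 f=10, (3,2) g=4 f=8, (4,2) g=3 f=8, (6,4) g=1 f=10]

order=[(3,3) → (2,3)]; open=[(1,3) g=5 f=8, (2,2) g=5 f=8, (2,4) g=5 f=10, (3,2) g=4 f=8, (4,2) g=3 f=8, (6,4) g=1 f=10]; closed=[(2,3), (3,3), (4,3), (4,4), (5,4)]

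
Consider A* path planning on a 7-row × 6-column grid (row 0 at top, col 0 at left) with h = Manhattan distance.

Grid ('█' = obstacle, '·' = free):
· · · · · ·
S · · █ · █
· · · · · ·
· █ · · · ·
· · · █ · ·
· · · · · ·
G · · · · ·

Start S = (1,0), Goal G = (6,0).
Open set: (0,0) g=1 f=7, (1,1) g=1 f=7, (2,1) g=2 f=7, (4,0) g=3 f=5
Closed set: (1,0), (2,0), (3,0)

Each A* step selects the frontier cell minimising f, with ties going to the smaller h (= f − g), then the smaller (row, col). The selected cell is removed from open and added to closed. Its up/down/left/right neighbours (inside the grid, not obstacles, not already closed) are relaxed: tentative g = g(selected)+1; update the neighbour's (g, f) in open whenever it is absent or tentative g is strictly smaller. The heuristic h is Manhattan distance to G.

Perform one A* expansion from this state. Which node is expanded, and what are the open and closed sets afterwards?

expanded=(4,0); open=[(0,0) g=1 f=7, (1,1) g=1 f=7, (2,1) g=2 f=7, (4,1) g=4 f=7, (5,0) g=4 f=5]; closed=[(1,0), (2,0), (3,0), (4,0)]

step 1: expand (4,0) (f=5, h=2) → closed; open now [(0,0) g=1 f=7, (1,1) g=1 f=7, (2,1) g=2 f=7, (4,1) g=4 f=7, (5,0) g=4 f=5]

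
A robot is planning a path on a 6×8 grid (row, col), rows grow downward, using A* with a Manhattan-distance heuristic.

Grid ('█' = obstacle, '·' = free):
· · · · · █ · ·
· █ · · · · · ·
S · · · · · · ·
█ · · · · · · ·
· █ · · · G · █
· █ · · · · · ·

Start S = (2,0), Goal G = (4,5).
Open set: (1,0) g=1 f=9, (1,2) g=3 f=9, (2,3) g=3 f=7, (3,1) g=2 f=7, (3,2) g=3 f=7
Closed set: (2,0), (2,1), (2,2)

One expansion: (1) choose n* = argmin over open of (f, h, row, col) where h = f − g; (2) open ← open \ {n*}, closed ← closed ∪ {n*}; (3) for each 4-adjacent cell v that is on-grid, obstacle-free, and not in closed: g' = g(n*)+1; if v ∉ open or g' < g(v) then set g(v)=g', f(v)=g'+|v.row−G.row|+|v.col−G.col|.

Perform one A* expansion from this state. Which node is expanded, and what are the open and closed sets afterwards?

step 1: expand (2,3) (f=7, h=4) → closed; open now [(1,0) g=1 f=9, (1,2) g=3 f=9, (1,3) g=4 f=9, (2,4) g=4 f=7, (3,1) g=2 f=7, (3,2) g=3 f=7, (3,3) g=4 f=7]

expanded=(2,3); open=[(1,0) g=1 f=9, (1,2) g=3 f=9, (1,3) g=4 f=9, (2,4) g=4 f=7, (3,1) g=2 f=7, (3,2) g=3 f=7, (3,3) g=4 f=7]; closed=[(2,0), (2,1), (2,2), (2,3)]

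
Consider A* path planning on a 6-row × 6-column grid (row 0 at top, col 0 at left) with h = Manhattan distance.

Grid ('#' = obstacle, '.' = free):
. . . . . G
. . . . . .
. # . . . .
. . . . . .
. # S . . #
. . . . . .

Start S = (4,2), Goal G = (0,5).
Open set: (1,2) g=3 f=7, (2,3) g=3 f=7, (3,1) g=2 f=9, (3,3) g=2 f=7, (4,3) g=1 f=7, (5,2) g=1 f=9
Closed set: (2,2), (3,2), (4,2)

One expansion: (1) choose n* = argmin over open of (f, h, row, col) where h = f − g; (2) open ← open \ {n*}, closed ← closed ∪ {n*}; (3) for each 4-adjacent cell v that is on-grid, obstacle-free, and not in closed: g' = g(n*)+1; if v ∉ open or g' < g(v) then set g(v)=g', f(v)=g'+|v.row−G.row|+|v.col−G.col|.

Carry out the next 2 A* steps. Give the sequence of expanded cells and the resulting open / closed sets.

order=[(1,2) → (0,2)]; open=[(0,1) g=5 f=9, (0,3) g=5 f=7, (1,1) g=4 f=9, (1,3) g=4 f=7, (2,3) g=3 f=7, (3,1) g=2 f=9, (3,3) g=2 f=7, (4,3) g=1 f=7, (5,2) g=1 f=9]; closed=[(0,2), (1,2), (2,2), (3,2), (4,2)]

step 1: expand (1,2) (f=7, h=4) → closed; open now [(0,2) g=4 f=7, (1,1) g=4 f=9, (1,3) g=4 f=7, (2,3) g=3 f=7, (3,1) g=2 f=9, (3,3) g=2 f=7, (4,3) g=1 f=7, (5,2) g=1 f=9]
step 2: expand (0,2) (f=7, h=3) → closed; open now [(0,1) g=5 f=9, (0,3) g=5 f=7, (1,1) g=4 f=9, (1,3) g=4 f=7, (2,3) g=3 f=7, (3,1) g=2 f=9, (3,3) g=2 f=7, (4,3) g=1 f=7, (5,2) g=1 f=9]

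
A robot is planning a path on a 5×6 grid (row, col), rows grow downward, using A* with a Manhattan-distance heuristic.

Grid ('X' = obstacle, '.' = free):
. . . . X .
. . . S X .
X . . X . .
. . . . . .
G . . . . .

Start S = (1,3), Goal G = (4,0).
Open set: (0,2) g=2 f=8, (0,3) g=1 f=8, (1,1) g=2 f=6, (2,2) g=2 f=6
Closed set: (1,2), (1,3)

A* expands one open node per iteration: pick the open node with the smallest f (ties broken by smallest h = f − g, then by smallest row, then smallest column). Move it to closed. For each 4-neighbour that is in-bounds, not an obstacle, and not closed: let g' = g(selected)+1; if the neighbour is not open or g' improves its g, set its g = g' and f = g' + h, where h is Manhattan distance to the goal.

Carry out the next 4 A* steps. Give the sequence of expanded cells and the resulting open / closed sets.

step 1: expand (1,1) (f=6, h=4) → closed; open now [(0,1) g=3 f=8, (0,2) g=2 f=8, (0,3) g=1 f=8, (1,0) g=3 f=6, (2,1) g=3 f=6, (2,2) g=2 f=6]
step 2: expand (1,0) (f=6, h=3) → closed; open now [(0,0) g=4 f=8, (0,1) g=3 f=8, (0,2) g=2 f=8, (0,3) g=1 f=8, (2,1) g=3 f=6, (2,2) g=2 f=6]
step 3: expand (2,1) (f=6, h=3) → closed; open now [(0,0) g=4 f=8, (0,1) g=3 f=8, (0,2) g=2 f=8, (0,3) g=1 f=8, (2,2) g=2 f=6, (3,1) g=4 f=6]
step 4: expand (3,1) (f=6, h=2) → closed; open now [(0,0) g=4 f=8, (0,1) g=3 f=8, (0,2) g=2 f=8, (0,3) g=1 f=8, (2,2) g=2 f=6, (3,0) g=5 f=6, (3,2) g=5 f=8, (4,1) g=5 f=6]

order=[(1,1) → (1,0) → (2,1) → (3,1)]; open=[(0,0) g=4 f=8, (0,1) g=3 f=8, (0,2) g=2 f=8, (0,3) g=1 f=8, (2,2) g=2 f=6, (3,0) g=5 f=6, (3,2) g=5 f=8, (4,1) g=5 f=6]; closed=[(1,0), (1,1), (1,2), (1,3), (2,1), (3,1)]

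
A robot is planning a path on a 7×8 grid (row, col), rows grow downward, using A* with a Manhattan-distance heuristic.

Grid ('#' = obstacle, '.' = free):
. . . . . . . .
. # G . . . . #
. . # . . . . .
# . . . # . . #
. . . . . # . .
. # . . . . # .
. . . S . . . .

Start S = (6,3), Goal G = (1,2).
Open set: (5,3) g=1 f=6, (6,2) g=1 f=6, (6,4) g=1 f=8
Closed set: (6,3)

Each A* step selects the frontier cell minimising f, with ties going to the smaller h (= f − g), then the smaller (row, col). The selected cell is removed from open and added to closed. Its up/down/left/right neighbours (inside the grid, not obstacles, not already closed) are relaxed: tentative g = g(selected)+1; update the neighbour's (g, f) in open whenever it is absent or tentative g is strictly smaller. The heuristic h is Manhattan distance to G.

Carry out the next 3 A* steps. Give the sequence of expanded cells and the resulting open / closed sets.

step 1: expand (5,3) (f=6, h=5) → closed; open now [(4,3) g=2 f=6, (5,2) g=2 f=6, (5,4) g=2 f=8, (6,2) g=1 f=6, (6,4) g=1 f=8]
step 2: expand (4,3) (f=6, h=4) → closed; open now [(3,3) g=3 f=6, (4,2) g=3 f=6, (4,4) g=3 f=8, (5,2) g=2 f=6, (5,4) g=2 f=8, (6,2) g=1 f=6, (6,4) g=1 f=8]
step 3: expand (3,3) (f=6, h=3) → closed; open now [(2,3) g=4 f=6, (3,2) g=4 f=6, (4,2) g=3 f=6, (4,4) g=3 f=8, (5,2) g=2 f=6, (5,4) g=2 f=8, (6,2) g=1 f=6, (6,4) g=1 f=8]

order=[(5,3) → (4,3) → (3,3)]; open=[(2,3) g=4 f=6, (3,2) g=4 f=6, (4,2) g=3 f=6, (4,4) g=3 f=8, (5,2) g=2 f=6, (5,4) g=2 f=8, (6,2) g=1 f=6, (6,4) g=1 f=8]; closed=[(3,3), (4,3), (5,3), (6,3)]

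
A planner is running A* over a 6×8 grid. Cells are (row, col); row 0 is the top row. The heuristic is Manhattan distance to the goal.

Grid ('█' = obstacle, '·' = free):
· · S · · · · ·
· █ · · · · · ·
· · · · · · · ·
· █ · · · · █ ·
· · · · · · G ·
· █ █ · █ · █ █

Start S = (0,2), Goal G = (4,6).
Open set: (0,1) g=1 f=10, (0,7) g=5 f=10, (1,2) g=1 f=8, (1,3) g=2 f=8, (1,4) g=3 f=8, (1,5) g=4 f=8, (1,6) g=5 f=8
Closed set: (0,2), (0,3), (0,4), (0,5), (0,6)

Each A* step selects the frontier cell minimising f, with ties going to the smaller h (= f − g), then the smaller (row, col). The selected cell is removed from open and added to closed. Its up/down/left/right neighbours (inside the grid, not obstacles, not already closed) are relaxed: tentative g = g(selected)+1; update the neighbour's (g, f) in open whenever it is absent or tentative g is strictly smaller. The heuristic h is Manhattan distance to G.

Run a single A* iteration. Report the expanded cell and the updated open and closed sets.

expanded=(1,6); open=[(0,1) g=1 f=10, (0,7) g=5 f=10, (1,2) g=1 f=8, (1,3) g=2 f=8, (1,4) g=3 f=8, (1,5) g=4 f=8, (1,7) g=6 f=10, (2,6) g=6 f=8]; closed=[(0,2), (0,3), (0,4), (0,5), (0,6), (1,6)]

step 1: expand (1,6) (f=8, h=3) → closed; open now [(0,1) g=1 f=10, (0,7) g=5 f=10, (1,2) g=1 f=8, (1,3) g=2 f=8, (1,4) g=3 f=8, (1,5) g=4 f=8, (1,7) g=6 f=10, (2,6) g=6 f=8]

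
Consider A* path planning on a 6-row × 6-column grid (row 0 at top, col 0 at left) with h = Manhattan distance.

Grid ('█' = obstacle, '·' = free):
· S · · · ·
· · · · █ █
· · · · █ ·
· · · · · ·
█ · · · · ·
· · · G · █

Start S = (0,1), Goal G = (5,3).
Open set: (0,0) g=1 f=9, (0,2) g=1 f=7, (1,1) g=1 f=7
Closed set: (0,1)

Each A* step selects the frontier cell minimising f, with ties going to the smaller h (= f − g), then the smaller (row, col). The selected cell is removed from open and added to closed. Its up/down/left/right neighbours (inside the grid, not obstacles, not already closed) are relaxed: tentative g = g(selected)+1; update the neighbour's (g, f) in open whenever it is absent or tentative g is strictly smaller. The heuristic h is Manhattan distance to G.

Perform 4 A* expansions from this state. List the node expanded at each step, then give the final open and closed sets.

order=[(0,2) → (0,3) → (1,3) → (2,3)]; open=[(0,0) g=1 f=9, (0,4) g=3 f=9, (1,1) g=1 f=7, (1,2) g=2 f=7, (2,2) g=5 f=9, (3,3) g=5 f=7]; closed=[(0,1), (0,2), (0,3), (1,3), (2,3)]

step 1: expand (0,2) (f=7, h=6) → closed; open now [(0,0) g=1 f=9, (0,3) g=2 f=7, (1,1) g=1 f=7, (1,2) g=2 f=7]
step 2: expand (0,3) (f=7, h=5) → closed; open now [(0,0) g=1 f=9, (0,4) g=3 f=9, (1,1) g=1 f=7, (1,2) g=2 f=7, (1,3) g=3 f=7]
step 3: expand (1,3) (f=7, h=4) → closed; open now [(0,0) g=1 f=9, (0,4) g=3 f=9, (1,1) g=1 f=7, (1,2) g=2 f=7, (2,3) g=4 f=7]
step 4: expand (2,3) (f=7, h=3) → closed; open now [(0,0) g=1 f=9, (0,4) g=3 f=9, (1,1) g=1 f=7, (1,2) g=2 f=7, (2,2) g=5 f=9, (3,3) g=5 f=7]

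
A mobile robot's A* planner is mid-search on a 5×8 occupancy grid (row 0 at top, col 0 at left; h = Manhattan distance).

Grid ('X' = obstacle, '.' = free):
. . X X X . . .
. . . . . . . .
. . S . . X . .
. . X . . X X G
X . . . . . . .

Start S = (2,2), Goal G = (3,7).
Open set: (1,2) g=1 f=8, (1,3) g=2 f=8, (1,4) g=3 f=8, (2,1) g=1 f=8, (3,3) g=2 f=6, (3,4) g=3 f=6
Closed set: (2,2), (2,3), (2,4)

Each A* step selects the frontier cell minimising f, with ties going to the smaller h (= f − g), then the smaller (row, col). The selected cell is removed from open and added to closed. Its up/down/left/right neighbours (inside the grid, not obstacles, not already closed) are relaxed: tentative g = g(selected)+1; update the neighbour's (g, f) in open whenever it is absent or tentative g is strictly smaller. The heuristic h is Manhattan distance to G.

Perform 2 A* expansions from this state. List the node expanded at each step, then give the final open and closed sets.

order=[(3,4) → (3,3)]; open=[(1,2) g=1 f=8, (1,3) g=2 f=8, (1,4) g=3 f=8, (2,1) g=1 f=8, (4,3) g=3 f=8, (4,4) g=4 f=8]; closed=[(2,2), (2,3), (2,4), (3,3), (3,4)]

step 1: expand (3,4) (f=6, h=3) → closed; open now [(1,2) g=1 f=8, (1,3) g=2 f=8, (1,4) g=3 f=8, (2,1) g=1 f=8, (3,3) g=2 f=6, (4,4) g=4 f=8]
step 2: expand (3,3) (f=6, h=4) → closed; open now [(1,2) g=1 f=8, (1,3) g=2 f=8, (1,4) g=3 f=8, (2,1) g=1 f=8, (4,3) g=3 f=8, (4,4) g=4 f=8]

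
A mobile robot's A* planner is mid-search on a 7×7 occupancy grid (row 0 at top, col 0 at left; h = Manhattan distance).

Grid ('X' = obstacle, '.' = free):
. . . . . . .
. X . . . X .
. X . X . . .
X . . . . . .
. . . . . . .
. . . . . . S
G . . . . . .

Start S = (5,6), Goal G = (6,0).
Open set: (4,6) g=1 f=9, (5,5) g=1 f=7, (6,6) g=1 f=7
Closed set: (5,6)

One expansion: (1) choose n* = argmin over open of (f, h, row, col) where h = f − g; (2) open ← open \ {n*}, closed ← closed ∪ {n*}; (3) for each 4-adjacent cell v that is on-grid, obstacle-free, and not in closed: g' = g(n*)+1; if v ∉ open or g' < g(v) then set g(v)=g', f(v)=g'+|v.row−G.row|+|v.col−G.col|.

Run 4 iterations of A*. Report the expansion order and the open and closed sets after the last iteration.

step 1: expand (5,5) (f=7, h=6) → closed; open now [(4,5) g=2 f=9, (4,6) g=1 f=9, (5,4) g=2 f=7, (6,5) g=2 f=7, (6,6) g=1 f=7]
step 2: expand (5,4) (f=7, h=5) → closed; open now [(4,4) g=3 f=9, (4,5) g=2 f=9, (4,6) g=1 f=9, (5,3) g=3 f=7, (6,4) g=3 f=7, (6,5) g=2 f=7, (6,6) g=1 f=7]
step 3: expand (5,3) (f=7, h=4) → closed; open now [(4,3) g=4 f=9, (4,4) g=3 f=9, (4,5) g=2 f=9, (4,6) g=1 f=9, (5,2) g=4 f=7, (6,3) g=4 f=7, (6,4) g=3 f=7, (6,5) g=2 f=7, (6,6) g=1 f=7]
step 4: expand (5,2) (f=7, h=3) → closed; open now [(4,2) g=5 f=9, (4,3) g=4 f=9, (4,4) g=3 f=9, (4,5) g=2 f=9, (4,6) g=1 f=9, (5,1) g=5 f=7, (6,2) g=5 f=7, (6,3) g=4 f=7, (6,4) g=3 f=7, (6,5) g=2 f=7, (6,6) g=1 f=7]

order=[(5,5) → (5,4) → (5,3) → (5,2)]; open=[(4,2) g=5 f=9, (4,3) g=4 f=9, (4,4) g=3 f=9, (4,5) g=2 f=9, (4,6) g=1 f=9, (5,1) g=5 f=7, (6,2) g=5 f=7, (6,3) g=4 f=7, (6,4) g=3 f=7, (6,5) g=2 f=7, (6,6) g=1 f=7]; closed=[(5,2), (5,3), (5,4), (5,5), (5,6)]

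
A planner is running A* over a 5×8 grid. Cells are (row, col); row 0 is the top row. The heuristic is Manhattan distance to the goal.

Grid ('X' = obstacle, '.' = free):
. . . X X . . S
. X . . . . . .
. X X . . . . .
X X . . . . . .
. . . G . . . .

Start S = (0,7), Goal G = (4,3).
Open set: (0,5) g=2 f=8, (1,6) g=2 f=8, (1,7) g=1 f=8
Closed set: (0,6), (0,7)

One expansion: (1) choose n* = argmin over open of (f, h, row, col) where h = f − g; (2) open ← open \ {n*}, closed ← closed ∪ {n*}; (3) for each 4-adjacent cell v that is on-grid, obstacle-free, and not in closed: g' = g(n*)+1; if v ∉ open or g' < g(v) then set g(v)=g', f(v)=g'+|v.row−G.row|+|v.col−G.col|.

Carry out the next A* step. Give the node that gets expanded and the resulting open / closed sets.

expanded=(0,5); open=[(1,5) g=3 f=8, (1,6) g=2 f=8, (1,7) g=1 f=8]; closed=[(0,5), (0,6), (0,7)]

step 1: expand (0,5) (f=8, h=6) → closed; open now [(1,5) g=3 f=8, (1,6) g=2 f=8, (1,7) g=1 f=8]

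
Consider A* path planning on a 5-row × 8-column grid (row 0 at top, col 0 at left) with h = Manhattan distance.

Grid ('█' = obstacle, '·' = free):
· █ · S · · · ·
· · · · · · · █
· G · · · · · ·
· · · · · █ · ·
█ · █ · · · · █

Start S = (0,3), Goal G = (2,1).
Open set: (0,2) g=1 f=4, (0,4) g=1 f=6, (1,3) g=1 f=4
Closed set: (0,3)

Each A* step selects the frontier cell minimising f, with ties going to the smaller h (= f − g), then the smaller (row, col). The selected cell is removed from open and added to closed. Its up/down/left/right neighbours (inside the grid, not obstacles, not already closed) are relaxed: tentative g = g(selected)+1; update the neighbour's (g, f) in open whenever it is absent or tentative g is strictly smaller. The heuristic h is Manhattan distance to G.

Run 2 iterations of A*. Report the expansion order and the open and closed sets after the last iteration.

order=[(0,2) → (1,2)]; open=[(0,4) g=1 f=6, (1,1) g=3 f=4, (1,3) g=1 f=4, (2,2) g=3 f=4]; closed=[(0,2), (0,3), (1,2)]

step 1: expand (0,2) (f=4, h=3) → closed; open now [(0,4) g=1 f=6, (1,2) g=2 f=4, (1,3) g=1 f=4]
step 2: expand (1,2) (f=4, h=2) → closed; open now [(0,4) g=1 f=6, (1,1) g=3 f=4, (1,3) g=1 f=4, (2,2) g=3 f=4]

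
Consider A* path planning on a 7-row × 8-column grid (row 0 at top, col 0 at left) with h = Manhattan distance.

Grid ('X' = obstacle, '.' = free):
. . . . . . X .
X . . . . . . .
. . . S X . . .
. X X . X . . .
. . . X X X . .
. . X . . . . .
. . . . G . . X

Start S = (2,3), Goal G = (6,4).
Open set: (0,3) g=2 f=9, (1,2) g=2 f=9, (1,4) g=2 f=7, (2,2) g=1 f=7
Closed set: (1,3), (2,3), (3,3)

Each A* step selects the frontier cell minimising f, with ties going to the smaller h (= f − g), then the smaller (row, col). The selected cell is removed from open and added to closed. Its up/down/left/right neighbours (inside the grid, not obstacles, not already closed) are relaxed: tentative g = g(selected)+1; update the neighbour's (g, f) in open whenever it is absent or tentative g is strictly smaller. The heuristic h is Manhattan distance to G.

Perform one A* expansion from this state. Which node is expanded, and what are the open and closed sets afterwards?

expanded=(1,4); open=[(0,3) g=2 f=9, (0,4) g=3 f=9, (1,2) g=2 f=9, (1,5) g=3 f=9, (2,2) g=1 f=7]; closed=[(1,3), (1,4), (2,3), (3,3)]

step 1: expand (1,4) (f=7, h=5) → closed; open now [(0,3) g=2 f=9, (0,4) g=3 f=9, (1,2) g=2 f=9, (1,5) g=3 f=9, (2,2) g=1 f=7]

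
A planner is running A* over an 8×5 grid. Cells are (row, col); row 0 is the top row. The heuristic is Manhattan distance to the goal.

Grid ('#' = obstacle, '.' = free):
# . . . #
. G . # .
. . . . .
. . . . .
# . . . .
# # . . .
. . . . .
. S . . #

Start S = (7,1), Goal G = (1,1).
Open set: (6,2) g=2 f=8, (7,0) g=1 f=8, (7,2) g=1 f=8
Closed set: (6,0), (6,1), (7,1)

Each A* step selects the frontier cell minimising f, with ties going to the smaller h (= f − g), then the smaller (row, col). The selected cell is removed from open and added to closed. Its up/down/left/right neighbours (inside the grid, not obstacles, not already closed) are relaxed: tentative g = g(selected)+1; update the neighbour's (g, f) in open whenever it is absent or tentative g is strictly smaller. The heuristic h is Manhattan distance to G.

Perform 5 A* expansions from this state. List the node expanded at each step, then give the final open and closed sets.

order=[(6,2) → (5,2) → (4,2) → (3,2) → (2,2)]; open=[(1,2) g=7 f=8, (2,1) g=7 f=8, (2,3) g=7 f=10, (3,1) g=6 f=8, (3,3) g=6 f=10, (4,1) g=5 f=8, (4,3) g=5 f=10, (5,3) g=4 f=10, (6,3) g=3 f=10, (7,0) g=1 f=8, (7,2) g=1 f=8]; closed=[(2,2), (3,2), (4,2), (5,2), (6,0), (6,1), (6,2), (7,1)]

step 1: expand (6,2) (f=8, h=6) → closed; open now [(5,2) g=3 f=8, (6,3) g=3 f=10, (7,0) g=1 f=8, (7,2) g=1 f=8]
step 2: expand (5,2) (f=8, h=5) → closed; open now [(4,2) g=4 f=8, (5,3) g=4 f=10, (6,3) g=3 f=10, (7,0) g=1 f=8, (7,2) g=1 f=8]
step 3: expand (4,2) (f=8, h=4) → closed; open now [(3,2) g=5 f=8, (4,1) g=5 f=8, (4,3) g=5 f=10, (5,3) g=4 f=10, (6,3) g=3 f=10, (7,0) g=1 f=8, (7,2) g=1 f=8]
step 4: expand (3,2) (f=8, h=3) → closed; open now [(2,2) g=6 f=8, (3,1) g=6 f=8, (3,3) g=6 f=10, (4,1) g=5 f=8, (4,3) g=5 f=10, (5,3) g=4 f=10, (6,3) g=3 f=10, (7,0) g=1 f=8, (7,2) g=1 f=8]
step 5: expand (2,2) (f=8, h=2) → closed; open now [(1,2) g=7 f=8, (2,1) g=7 f=8, (2,3) g=7 f=10, (3,1) g=6 f=8, (3,3) g=6 f=10, (4,1) g=5 f=8, (4,3) g=5 f=10, (5,3) g=4 f=10, (6,3) g=3 f=10, (7,0) g=1 f=8, (7,2) g=1 f=8]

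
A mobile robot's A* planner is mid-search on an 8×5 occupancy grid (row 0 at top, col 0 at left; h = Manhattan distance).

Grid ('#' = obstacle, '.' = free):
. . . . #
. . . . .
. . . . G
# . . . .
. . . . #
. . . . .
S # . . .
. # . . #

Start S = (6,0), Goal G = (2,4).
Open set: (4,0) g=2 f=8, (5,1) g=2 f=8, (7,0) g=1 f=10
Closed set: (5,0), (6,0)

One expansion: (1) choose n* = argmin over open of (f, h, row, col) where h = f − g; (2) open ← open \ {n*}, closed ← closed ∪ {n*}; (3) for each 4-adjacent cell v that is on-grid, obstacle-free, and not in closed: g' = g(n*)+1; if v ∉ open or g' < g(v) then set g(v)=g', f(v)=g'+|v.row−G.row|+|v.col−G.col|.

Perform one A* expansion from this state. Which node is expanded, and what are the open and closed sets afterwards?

expanded=(4,0); open=[(4,1) g=3 f=8, (5,1) g=2 f=8, (7,0) g=1 f=10]; closed=[(4,0), (5,0), (6,0)]

step 1: expand (4,0) (f=8, h=6) → closed; open now [(4,1) g=3 f=8, (5,1) g=2 f=8, (7,0) g=1 f=10]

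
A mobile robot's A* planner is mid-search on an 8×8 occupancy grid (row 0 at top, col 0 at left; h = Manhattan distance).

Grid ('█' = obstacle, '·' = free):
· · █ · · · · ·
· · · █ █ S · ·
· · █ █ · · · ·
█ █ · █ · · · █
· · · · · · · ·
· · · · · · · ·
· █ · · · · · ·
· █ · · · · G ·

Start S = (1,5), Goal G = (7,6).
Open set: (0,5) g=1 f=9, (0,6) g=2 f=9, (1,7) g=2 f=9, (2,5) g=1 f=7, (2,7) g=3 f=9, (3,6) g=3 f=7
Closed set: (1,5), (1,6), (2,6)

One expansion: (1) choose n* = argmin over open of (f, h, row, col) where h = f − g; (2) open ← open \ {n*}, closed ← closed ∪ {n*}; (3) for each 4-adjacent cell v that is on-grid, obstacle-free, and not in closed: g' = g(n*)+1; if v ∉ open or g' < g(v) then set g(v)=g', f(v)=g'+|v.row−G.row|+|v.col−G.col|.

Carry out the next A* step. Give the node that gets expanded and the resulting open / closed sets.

expanded=(3,6); open=[(0,5) g=1 f=9, (0,6) g=2 f=9, (1,7) g=2 f=9, (2,5) g=1 f=7, (2,7) g=3 f=9, (3,5) g=4 f=9, (4,6) g=4 f=7]; closed=[(1,5), (1,6), (2,6), (3,6)]

step 1: expand (3,6) (f=7, h=4) → closed; open now [(0,5) g=1 f=9, (0,6) g=2 f=9, (1,7) g=2 f=9, (2,5) g=1 f=7, (2,7) g=3 f=9, (3,5) g=4 f=9, (4,6) g=4 f=7]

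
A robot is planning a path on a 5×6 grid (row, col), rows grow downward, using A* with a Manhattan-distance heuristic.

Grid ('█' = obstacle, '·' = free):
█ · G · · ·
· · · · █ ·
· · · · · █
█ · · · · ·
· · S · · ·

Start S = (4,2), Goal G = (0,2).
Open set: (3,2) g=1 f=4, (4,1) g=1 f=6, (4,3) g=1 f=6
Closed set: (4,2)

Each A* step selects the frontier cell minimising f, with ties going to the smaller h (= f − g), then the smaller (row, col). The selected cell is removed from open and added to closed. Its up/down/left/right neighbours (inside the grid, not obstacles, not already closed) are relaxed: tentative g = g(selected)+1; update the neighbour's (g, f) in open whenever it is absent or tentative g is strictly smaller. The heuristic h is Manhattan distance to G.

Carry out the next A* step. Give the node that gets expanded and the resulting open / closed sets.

expanded=(3,2); open=[(2,2) g=2 f=4, (3,1) g=2 f=6, (3,3) g=2 f=6, (4,1) g=1 f=6, (4,3) g=1 f=6]; closed=[(3,2), (4,2)]

step 1: expand (3,2) (f=4, h=3) → closed; open now [(2,2) g=2 f=4, (3,1) g=2 f=6, (3,3) g=2 f=6, (4,1) g=1 f=6, (4,3) g=1 f=6]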